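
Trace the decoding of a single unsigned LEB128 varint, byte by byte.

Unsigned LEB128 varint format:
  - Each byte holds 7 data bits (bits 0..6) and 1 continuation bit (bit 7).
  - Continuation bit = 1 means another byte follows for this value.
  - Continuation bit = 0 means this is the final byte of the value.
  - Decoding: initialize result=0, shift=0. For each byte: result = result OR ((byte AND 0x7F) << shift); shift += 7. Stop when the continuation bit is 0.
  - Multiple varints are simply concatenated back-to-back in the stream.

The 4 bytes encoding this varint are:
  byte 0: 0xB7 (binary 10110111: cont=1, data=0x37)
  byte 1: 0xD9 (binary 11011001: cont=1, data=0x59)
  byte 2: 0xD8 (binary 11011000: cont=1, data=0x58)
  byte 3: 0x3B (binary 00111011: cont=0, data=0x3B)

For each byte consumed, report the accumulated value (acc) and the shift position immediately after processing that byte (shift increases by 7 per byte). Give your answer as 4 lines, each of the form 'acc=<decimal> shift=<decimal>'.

Answer: acc=55 shift=7
acc=11447 shift=14
acc=1453239 shift=21
acc=125185207 shift=28

Derivation:
byte 0=0xB7: payload=0x37=55, contrib = 55<<0 = 55; acc -> 55, shift -> 7
byte 1=0xD9: payload=0x59=89, contrib = 89<<7 = 11392; acc -> 11447, shift -> 14
byte 2=0xD8: payload=0x58=88, contrib = 88<<14 = 1441792; acc -> 1453239, shift -> 21
byte 3=0x3B: payload=0x3B=59, contrib = 59<<21 = 123731968; acc -> 125185207, shift -> 28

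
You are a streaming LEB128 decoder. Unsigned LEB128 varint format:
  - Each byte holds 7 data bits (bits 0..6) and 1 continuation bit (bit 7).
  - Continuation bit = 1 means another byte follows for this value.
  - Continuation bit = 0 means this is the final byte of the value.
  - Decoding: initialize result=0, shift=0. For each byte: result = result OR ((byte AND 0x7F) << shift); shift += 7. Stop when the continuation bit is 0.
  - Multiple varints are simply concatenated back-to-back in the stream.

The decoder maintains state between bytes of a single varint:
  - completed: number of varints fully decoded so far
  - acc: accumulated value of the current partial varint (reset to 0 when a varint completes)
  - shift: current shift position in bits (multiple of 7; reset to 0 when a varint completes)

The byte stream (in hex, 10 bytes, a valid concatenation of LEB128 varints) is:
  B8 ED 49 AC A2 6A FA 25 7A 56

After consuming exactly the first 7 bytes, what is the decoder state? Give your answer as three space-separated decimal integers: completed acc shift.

Answer: 2 122 7

Derivation:
byte[0]=0xB8 cont=1 payload=0x38: acc |= 56<<0 -> completed=0 acc=56 shift=7
byte[1]=0xED cont=1 payload=0x6D: acc |= 109<<7 -> completed=0 acc=14008 shift=14
byte[2]=0x49 cont=0 payload=0x49: varint #1 complete (value=1210040); reset -> completed=1 acc=0 shift=0
byte[3]=0xAC cont=1 payload=0x2C: acc |= 44<<0 -> completed=1 acc=44 shift=7
byte[4]=0xA2 cont=1 payload=0x22: acc |= 34<<7 -> completed=1 acc=4396 shift=14
byte[5]=0x6A cont=0 payload=0x6A: varint #2 complete (value=1741100); reset -> completed=2 acc=0 shift=0
byte[6]=0xFA cont=1 payload=0x7A: acc |= 122<<0 -> completed=2 acc=122 shift=7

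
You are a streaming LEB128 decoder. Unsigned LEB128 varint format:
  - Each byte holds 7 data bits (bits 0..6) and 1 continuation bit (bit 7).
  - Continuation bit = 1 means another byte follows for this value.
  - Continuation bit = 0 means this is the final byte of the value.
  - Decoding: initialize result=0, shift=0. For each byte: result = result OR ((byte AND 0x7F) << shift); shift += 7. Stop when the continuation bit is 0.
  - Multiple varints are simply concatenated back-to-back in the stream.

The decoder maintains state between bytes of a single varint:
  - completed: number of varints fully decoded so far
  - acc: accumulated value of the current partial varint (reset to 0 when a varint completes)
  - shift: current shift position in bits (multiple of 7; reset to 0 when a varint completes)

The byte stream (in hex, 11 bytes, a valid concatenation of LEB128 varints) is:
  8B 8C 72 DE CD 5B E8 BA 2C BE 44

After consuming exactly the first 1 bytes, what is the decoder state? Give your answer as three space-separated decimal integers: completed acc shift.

Answer: 0 11 7

Derivation:
byte[0]=0x8B cont=1 payload=0x0B: acc |= 11<<0 -> completed=0 acc=11 shift=7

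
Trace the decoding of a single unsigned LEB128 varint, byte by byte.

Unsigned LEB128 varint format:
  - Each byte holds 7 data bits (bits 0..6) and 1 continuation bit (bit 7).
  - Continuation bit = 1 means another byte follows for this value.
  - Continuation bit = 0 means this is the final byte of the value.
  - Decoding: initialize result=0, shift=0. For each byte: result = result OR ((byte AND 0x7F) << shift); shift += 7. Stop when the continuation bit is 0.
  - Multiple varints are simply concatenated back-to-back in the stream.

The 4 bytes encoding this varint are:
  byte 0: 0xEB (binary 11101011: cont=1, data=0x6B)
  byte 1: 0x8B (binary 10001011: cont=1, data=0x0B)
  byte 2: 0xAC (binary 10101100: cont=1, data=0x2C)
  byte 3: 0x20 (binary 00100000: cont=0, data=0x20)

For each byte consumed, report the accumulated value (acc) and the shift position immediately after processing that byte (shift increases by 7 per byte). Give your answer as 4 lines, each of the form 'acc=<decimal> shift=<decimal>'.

byte 0=0xEB: payload=0x6B=107, contrib = 107<<0 = 107; acc -> 107, shift -> 7
byte 1=0x8B: payload=0x0B=11, contrib = 11<<7 = 1408; acc -> 1515, shift -> 14
byte 2=0xAC: payload=0x2C=44, contrib = 44<<14 = 720896; acc -> 722411, shift -> 21
byte 3=0x20: payload=0x20=32, contrib = 32<<21 = 67108864; acc -> 67831275, shift -> 28

Answer: acc=107 shift=7
acc=1515 shift=14
acc=722411 shift=21
acc=67831275 shift=28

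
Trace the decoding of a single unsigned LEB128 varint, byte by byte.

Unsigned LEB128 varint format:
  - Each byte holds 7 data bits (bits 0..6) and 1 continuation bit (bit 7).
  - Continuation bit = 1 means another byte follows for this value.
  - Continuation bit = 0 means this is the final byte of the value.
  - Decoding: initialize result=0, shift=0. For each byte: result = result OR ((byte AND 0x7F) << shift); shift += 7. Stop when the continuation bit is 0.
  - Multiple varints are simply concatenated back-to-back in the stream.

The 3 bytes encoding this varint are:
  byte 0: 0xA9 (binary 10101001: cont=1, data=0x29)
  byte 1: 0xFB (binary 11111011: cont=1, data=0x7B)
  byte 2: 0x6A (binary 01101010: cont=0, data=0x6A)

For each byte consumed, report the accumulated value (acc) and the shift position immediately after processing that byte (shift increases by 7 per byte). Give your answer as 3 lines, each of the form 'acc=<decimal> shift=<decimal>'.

byte 0=0xA9: payload=0x29=41, contrib = 41<<0 = 41; acc -> 41, shift -> 7
byte 1=0xFB: payload=0x7B=123, contrib = 123<<7 = 15744; acc -> 15785, shift -> 14
byte 2=0x6A: payload=0x6A=106, contrib = 106<<14 = 1736704; acc -> 1752489, shift -> 21

Answer: acc=41 shift=7
acc=15785 shift=14
acc=1752489 shift=21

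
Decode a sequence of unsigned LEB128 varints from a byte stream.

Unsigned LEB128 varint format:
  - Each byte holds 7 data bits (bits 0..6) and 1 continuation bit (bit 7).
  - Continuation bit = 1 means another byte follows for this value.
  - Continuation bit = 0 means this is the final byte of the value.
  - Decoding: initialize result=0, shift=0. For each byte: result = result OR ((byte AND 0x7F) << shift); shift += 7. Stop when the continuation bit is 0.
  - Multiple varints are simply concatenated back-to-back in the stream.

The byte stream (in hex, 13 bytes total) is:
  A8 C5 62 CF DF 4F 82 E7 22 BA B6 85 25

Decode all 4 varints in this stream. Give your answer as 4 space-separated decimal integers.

Answer: 1614504 1306575 570242 77683514

Derivation:
  byte[0]=0xA8 cont=1 payload=0x28=40: acc |= 40<<0 -> acc=40 shift=7
  byte[1]=0xC5 cont=1 payload=0x45=69: acc |= 69<<7 -> acc=8872 shift=14
  byte[2]=0x62 cont=0 payload=0x62=98: acc |= 98<<14 -> acc=1614504 shift=21 [end]
Varint 1: bytes[0:3] = A8 C5 62 -> value 1614504 (3 byte(s))
  byte[3]=0xCF cont=1 payload=0x4F=79: acc |= 79<<0 -> acc=79 shift=7
  byte[4]=0xDF cont=1 payload=0x5F=95: acc |= 95<<7 -> acc=12239 shift=14
  byte[5]=0x4F cont=0 payload=0x4F=79: acc |= 79<<14 -> acc=1306575 shift=21 [end]
Varint 2: bytes[3:6] = CF DF 4F -> value 1306575 (3 byte(s))
  byte[6]=0x82 cont=1 payload=0x02=2: acc |= 2<<0 -> acc=2 shift=7
  byte[7]=0xE7 cont=1 payload=0x67=103: acc |= 103<<7 -> acc=13186 shift=14
  byte[8]=0x22 cont=0 payload=0x22=34: acc |= 34<<14 -> acc=570242 shift=21 [end]
Varint 3: bytes[6:9] = 82 E7 22 -> value 570242 (3 byte(s))
  byte[9]=0xBA cont=1 payload=0x3A=58: acc |= 58<<0 -> acc=58 shift=7
  byte[10]=0xB6 cont=1 payload=0x36=54: acc |= 54<<7 -> acc=6970 shift=14
  byte[11]=0x85 cont=1 payload=0x05=5: acc |= 5<<14 -> acc=88890 shift=21
  byte[12]=0x25 cont=0 payload=0x25=37: acc |= 37<<21 -> acc=77683514 shift=28 [end]
Varint 4: bytes[9:13] = BA B6 85 25 -> value 77683514 (4 byte(s))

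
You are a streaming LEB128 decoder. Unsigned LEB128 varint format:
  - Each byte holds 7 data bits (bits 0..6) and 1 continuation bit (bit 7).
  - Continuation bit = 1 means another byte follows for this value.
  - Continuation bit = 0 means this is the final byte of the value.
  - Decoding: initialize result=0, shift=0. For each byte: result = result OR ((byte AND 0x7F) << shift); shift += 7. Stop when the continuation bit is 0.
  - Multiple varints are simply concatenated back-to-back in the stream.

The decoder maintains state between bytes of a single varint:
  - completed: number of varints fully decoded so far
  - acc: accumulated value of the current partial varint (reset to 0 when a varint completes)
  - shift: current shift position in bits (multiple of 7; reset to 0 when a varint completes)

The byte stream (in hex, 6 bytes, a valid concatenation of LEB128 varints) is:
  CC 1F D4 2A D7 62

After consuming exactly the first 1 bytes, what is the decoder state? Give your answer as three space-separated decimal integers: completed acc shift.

Answer: 0 76 7

Derivation:
byte[0]=0xCC cont=1 payload=0x4C: acc |= 76<<0 -> completed=0 acc=76 shift=7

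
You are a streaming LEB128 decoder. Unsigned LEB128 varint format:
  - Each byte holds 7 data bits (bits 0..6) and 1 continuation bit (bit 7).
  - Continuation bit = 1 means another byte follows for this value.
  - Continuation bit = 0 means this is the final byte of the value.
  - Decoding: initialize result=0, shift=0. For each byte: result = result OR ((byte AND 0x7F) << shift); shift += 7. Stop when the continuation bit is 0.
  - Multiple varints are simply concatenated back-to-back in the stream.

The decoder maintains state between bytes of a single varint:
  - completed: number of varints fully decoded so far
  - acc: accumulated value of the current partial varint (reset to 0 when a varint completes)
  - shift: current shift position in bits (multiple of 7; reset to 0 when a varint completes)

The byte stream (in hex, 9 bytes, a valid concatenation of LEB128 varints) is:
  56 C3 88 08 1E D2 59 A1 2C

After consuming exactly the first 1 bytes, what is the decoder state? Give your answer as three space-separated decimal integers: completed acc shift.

Answer: 1 0 0

Derivation:
byte[0]=0x56 cont=0 payload=0x56: varint #1 complete (value=86); reset -> completed=1 acc=0 shift=0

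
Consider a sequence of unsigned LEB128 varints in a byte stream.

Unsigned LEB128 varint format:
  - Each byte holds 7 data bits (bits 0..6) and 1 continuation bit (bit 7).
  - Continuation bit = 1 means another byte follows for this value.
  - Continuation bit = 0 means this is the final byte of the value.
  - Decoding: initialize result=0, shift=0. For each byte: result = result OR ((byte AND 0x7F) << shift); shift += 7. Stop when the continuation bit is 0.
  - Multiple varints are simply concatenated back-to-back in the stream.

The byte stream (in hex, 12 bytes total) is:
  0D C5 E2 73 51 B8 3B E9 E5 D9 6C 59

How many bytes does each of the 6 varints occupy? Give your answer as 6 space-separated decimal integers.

  byte[0]=0x0D cont=0 payload=0x0D=13: acc |= 13<<0 -> acc=13 shift=7 [end]
Varint 1: bytes[0:1] = 0D -> value 13 (1 byte(s))
  byte[1]=0xC5 cont=1 payload=0x45=69: acc |= 69<<0 -> acc=69 shift=7
  byte[2]=0xE2 cont=1 payload=0x62=98: acc |= 98<<7 -> acc=12613 shift=14
  byte[3]=0x73 cont=0 payload=0x73=115: acc |= 115<<14 -> acc=1896773 shift=21 [end]
Varint 2: bytes[1:4] = C5 E2 73 -> value 1896773 (3 byte(s))
  byte[4]=0x51 cont=0 payload=0x51=81: acc |= 81<<0 -> acc=81 shift=7 [end]
Varint 3: bytes[4:5] = 51 -> value 81 (1 byte(s))
  byte[5]=0xB8 cont=1 payload=0x38=56: acc |= 56<<0 -> acc=56 shift=7
  byte[6]=0x3B cont=0 payload=0x3B=59: acc |= 59<<7 -> acc=7608 shift=14 [end]
Varint 4: bytes[5:7] = B8 3B -> value 7608 (2 byte(s))
  byte[7]=0xE9 cont=1 payload=0x69=105: acc |= 105<<0 -> acc=105 shift=7
  byte[8]=0xE5 cont=1 payload=0x65=101: acc |= 101<<7 -> acc=13033 shift=14
  byte[9]=0xD9 cont=1 payload=0x59=89: acc |= 89<<14 -> acc=1471209 shift=21
  byte[10]=0x6C cont=0 payload=0x6C=108: acc |= 108<<21 -> acc=227963625 shift=28 [end]
Varint 5: bytes[7:11] = E9 E5 D9 6C -> value 227963625 (4 byte(s))
  byte[11]=0x59 cont=0 payload=0x59=89: acc |= 89<<0 -> acc=89 shift=7 [end]
Varint 6: bytes[11:12] = 59 -> value 89 (1 byte(s))

Answer: 1 3 1 2 4 1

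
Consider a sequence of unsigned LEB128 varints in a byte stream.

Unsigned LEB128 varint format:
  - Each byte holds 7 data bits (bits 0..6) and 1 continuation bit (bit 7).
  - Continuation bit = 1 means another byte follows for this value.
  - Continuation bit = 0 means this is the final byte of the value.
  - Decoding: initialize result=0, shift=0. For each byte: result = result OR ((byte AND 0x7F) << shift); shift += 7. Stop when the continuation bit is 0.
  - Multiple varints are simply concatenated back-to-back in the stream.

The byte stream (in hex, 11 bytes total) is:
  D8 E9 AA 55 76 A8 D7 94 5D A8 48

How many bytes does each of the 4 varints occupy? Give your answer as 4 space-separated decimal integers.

Answer: 4 1 4 2

Derivation:
  byte[0]=0xD8 cont=1 payload=0x58=88: acc |= 88<<0 -> acc=88 shift=7
  byte[1]=0xE9 cont=1 payload=0x69=105: acc |= 105<<7 -> acc=13528 shift=14
  byte[2]=0xAA cont=1 payload=0x2A=42: acc |= 42<<14 -> acc=701656 shift=21
  byte[3]=0x55 cont=0 payload=0x55=85: acc |= 85<<21 -> acc=178959576 shift=28 [end]
Varint 1: bytes[0:4] = D8 E9 AA 55 -> value 178959576 (4 byte(s))
  byte[4]=0x76 cont=0 payload=0x76=118: acc |= 118<<0 -> acc=118 shift=7 [end]
Varint 2: bytes[4:5] = 76 -> value 118 (1 byte(s))
  byte[5]=0xA8 cont=1 payload=0x28=40: acc |= 40<<0 -> acc=40 shift=7
  byte[6]=0xD7 cont=1 payload=0x57=87: acc |= 87<<7 -> acc=11176 shift=14
  byte[7]=0x94 cont=1 payload=0x14=20: acc |= 20<<14 -> acc=338856 shift=21
  byte[8]=0x5D cont=0 payload=0x5D=93: acc |= 93<<21 -> acc=195373992 shift=28 [end]
Varint 3: bytes[5:9] = A8 D7 94 5D -> value 195373992 (4 byte(s))
  byte[9]=0xA8 cont=1 payload=0x28=40: acc |= 40<<0 -> acc=40 shift=7
  byte[10]=0x48 cont=0 payload=0x48=72: acc |= 72<<7 -> acc=9256 shift=14 [end]
Varint 4: bytes[9:11] = A8 48 -> value 9256 (2 byte(s))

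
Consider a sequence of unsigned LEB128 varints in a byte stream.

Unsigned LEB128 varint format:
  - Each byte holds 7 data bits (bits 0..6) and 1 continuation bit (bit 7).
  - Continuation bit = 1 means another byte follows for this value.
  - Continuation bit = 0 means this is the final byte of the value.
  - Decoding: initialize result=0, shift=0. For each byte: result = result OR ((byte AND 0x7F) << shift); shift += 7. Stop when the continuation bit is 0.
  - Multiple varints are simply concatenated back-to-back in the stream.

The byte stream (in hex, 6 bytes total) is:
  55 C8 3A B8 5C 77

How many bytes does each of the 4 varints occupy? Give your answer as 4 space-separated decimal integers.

  byte[0]=0x55 cont=0 payload=0x55=85: acc |= 85<<0 -> acc=85 shift=7 [end]
Varint 1: bytes[0:1] = 55 -> value 85 (1 byte(s))
  byte[1]=0xC8 cont=1 payload=0x48=72: acc |= 72<<0 -> acc=72 shift=7
  byte[2]=0x3A cont=0 payload=0x3A=58: acc |= 58<<7 -> acc=7496 shift=14 [end]
Varint 2: bytes[1:3] = C8 3A -> value 7496 (2 byte(s))
  byte[3]=0xB8 cont=1 payload=0x38=56: acc |= 56<<0 -> acc=56 shift=7
  byte[4]=0x5C cont=0 payload=0x5C=92: acc |= 92<<7 -> acc=11832 shift=14 [end]
Varint 3: bytes[3:5] = B8 5C -> value 11832 (2 byte(s))
  byte[5]=0x77 cont=0 payload=0x77=119: acc |= 119<<0 -> acc=119 shift=7 [end]
Varint 4: bytes[5:6] = 77 -> value 119 (1 byte(s))

Answer: 1 2 2 1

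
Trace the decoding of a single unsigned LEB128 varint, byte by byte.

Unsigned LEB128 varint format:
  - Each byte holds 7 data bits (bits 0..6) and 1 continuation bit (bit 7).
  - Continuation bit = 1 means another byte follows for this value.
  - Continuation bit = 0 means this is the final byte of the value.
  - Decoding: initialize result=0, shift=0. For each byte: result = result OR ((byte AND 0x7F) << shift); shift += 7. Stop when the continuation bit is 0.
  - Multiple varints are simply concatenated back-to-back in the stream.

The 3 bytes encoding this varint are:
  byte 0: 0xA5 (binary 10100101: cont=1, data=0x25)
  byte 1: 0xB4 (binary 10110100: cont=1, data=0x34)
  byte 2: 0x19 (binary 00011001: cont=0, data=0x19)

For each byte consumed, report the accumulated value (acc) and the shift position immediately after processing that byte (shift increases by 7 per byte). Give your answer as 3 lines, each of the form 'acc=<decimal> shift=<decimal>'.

byte 0=0xA5: payload=0x25=37, contrib = 37<<0 = 37; acc -> 37, shift -> 7
byte 1=0xB4: payload=0x34=52, contrib = 52<<7 = 6656; acc -> 6693, shift -> 14
byte 2=0x19: payload=0x19=25, contrib = 25<<14 = 409600; acc -> 416293, shift -> 21

Answer: acc=37 shift=7
acc=6693 shift=14
acc=416293 shift=21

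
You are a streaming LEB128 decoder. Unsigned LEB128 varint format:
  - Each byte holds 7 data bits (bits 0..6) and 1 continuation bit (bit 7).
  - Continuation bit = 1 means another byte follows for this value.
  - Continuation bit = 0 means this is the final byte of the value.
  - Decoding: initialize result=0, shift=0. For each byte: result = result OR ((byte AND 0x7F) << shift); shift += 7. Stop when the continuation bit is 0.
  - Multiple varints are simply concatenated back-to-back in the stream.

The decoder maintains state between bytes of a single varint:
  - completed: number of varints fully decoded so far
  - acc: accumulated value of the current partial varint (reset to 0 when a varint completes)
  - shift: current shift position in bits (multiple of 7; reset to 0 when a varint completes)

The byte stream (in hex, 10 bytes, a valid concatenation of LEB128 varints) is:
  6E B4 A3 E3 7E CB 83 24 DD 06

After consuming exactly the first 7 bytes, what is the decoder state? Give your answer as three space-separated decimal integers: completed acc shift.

Answer: 2 459 14

Derivation:
byte[0]=0x6E cont=0 payload=0x6E: varint #1 complete (value=110); reset -> completed=1 acc=0 shift=0
byte[1]=0xB4 cont=1 payload=0x34: acc |= 52<<0 -> completed=1 acc=52 shift=7
byte[2]=0xA3 cont=1 payload=0x23: acc |= 35<<7 -> completed=1 acc=4532 shift=14
byte[3]=0xE3 cont=1 payload=0x63: acc |= 99<<14 -> completed=1 acc=1626548 shift=21
byte[4]=0x7E cont=0 payload=0x7E: varint #2 complete (value=265867700); reset -> completed=2 acc=0 shift=0
byte[5]=0xCB cont=1 payload=0x4B: acc |= 75<<0 -> completed=2 acc=75 shift=7
byte[6]=0x83 cont=1 payload=0x03: acc |= 3<<7 -> completed=2 acc=459 shift=14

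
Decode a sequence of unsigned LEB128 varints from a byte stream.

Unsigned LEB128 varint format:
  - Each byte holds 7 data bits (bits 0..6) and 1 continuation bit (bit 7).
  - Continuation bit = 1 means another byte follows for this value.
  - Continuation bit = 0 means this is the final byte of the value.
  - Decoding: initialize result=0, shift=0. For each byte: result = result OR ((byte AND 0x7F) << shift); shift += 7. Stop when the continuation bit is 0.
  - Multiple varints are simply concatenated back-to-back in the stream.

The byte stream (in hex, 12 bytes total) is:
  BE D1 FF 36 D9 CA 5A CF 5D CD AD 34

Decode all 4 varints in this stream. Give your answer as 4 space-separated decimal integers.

Answer: 115337406 1484121 11983 857805

Derivation:
  byte[0]=0xBE cont=1 payload=0x3E=62: acc |= 62<<0 -> acc=62 shift=7
  byte[1]=0xD1 cont=1 payload=0x51=81: acc |= 81<<7 -> acc=10430 shift=14
  byte[2]=0xFF cont=1 payload=0x7F=127: acc |= 127<<14 -> acc=2091198 shift=21
  byte[3]=0x36 cont=0 payload=0x36=54: acc |= 54<<21 -> acc=115337406 shift=28 [end]
Varint 1: bytes[0:4] = BE D1 FF 36 -> value 115337406 (4 byte(s))
  byte[4]=0xD9 cont=1 payload=0x59=89: acc |= 89<<0 -> acc=89 shift=7
  byte[5]=0xCA cont=1 payload=0x4A=74: acc |= 74<<7 -> acc=9561 shift=14
  byte[6]=0x5A cont=0 payload=0x5A=90: acc |= 90<<14 -> acc=1484121 shift=21 [end]
Varint 2: bytes[4:7] = D9 CA 5A -> value 1484121 (3 byte(s))
  byte[7]=0xCF cont=1 payload=0x4F=79: acc |= 79<<0 -> acc=79 shift=7
  byte[8]=0x5D cont=0 payload=0x5D=93: acc |= 93<<7 -> acc=11983 shift=14 [end]
Varint 3: bytes[7:9] = CF 5D -> value 11983 (2 byte(s))
  byte[9]=0xCD cont=1 payload=0x4D=77: acc |= 77<<0 -> acc=77 shift=7
  byte[10]=0xAD cont=1 payload=0x2D=45: acc |= 45<<7 -> acc=5837 shift=14
  byte[11]=0x34 cont=0 payload=0x34=52: acc |= 52<<14 -> acc=857805 shift=21 [end]
Varint 4: bytes[9:12] = CD AD 34 -> value 857805 (3 byte(s))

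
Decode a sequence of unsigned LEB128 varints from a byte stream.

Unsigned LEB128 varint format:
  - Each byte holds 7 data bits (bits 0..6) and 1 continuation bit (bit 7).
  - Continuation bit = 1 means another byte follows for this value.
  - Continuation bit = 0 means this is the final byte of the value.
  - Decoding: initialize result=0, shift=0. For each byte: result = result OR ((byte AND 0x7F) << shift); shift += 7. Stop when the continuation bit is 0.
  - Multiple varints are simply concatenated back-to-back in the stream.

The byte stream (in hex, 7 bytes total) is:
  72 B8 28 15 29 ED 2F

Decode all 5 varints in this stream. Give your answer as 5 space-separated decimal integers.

Answer: 114 5176 21 41 6125

Derivation:
  byte[0]=0x72 cont=0 payload=0x72=114: acc |= 114<<0 -> acc=114 shift=7 [end]
Varint 1: bytes[0:1] = 72 -> value 114 (1 byte(s))
  byte[1]=0xB8 cont=1 payload=0x38=56: acc |= 56<<0 -> acc=56 shift=7
  byte[2]=0x28 cont=0 payload=0x28=40: acc |= 40<<7 -> acc=5176 shift=14 [end]
Varint 2: bytes[1:3] = B8 28 -> value 5176 (2 byte(s))
  byte[3]=0x15 cont=0 payload=0x15=21: acc |= 21<<0 -> acc=21 shift=7 [end]
Varint 3: bytes[3:4] = 15 -> value 21 (1 byte(s))
  byte[4]=0x29 cont=0 payload=0x29=41: acc |= 41<<0 -> acc=41 shift=7 [end]
Varint 4: bytes[4:5] = 29 -> value 41 (1 byte(s))
  byte[5]=0xED cont=1 payload=0x6D=109: acc |= 109<<0 -> acc=109 shift=7
  byte[6]=0x2F cont=0 payload=0x2F=47: acc |= 47<<7 -> acc=6125 shift=14 [end]
Varint 5: bytes[5:7] = ED 2F -> value 6125 (2 byte(s))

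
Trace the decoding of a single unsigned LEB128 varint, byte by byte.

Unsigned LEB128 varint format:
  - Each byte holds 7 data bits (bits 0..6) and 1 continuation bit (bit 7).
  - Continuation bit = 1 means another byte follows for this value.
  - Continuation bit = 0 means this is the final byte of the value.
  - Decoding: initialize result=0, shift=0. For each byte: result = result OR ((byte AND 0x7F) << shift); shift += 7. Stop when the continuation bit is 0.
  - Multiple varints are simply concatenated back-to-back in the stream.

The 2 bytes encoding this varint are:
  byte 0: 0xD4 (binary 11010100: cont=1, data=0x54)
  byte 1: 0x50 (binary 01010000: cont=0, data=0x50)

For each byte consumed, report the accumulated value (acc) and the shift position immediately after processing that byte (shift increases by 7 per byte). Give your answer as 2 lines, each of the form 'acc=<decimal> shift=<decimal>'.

Answer: acc=84 shift=7
acc=10324 shift=14

Derivation:
byte 0=0xD4: payload=0x54=84, contrib = 84<<0 = 84; acc -> 84, shift -> 7
byte 1=0x50: payload=0x50=80, contrib = 80<<7 = 10240; acc -> 10324, shift -> 14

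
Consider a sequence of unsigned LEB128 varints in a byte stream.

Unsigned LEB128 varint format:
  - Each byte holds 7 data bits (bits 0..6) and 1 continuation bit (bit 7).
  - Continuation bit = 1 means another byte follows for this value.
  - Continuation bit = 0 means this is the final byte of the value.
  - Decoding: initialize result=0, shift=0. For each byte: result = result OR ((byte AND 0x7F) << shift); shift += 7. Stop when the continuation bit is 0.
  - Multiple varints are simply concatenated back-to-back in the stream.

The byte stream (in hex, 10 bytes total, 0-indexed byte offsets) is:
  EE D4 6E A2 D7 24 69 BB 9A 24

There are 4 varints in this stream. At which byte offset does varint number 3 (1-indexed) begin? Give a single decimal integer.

Answer: 6

Derivation:
  byte[0]=0xEE cont=1 payload=0x6E=110: acc |= 110<<0 -> acc=110 shift=7
  byte[1]=0xD4 cont=1 payload=0x54=84: acc |= 84<<7 -> acc=10862 shift=14
  byte[2]=0x6E cont=0 payload=0x6E=110: acc |= 110<<14 -> acc=1813102 shift=21 [end]
Varint 1: bytes[0:3] = EE D4 6E -> value 1813102 (3 byte(s))
  byte[3]=0xA2 cont=1 payload=0x22=34: acc |= 34<<0 -> acc=34 shift=7
  byte[4]=0xD7 cont=1 payload=0x57=87: acc |= 87<<7 -> acc=11170 shift=14
  byte[5]=0x24 cont=0 payload=0x24=36: acc |= 36<<14 -> acc=600994 shift=21 [end]
Varint 2: bytes[3:6] = A2 D7 24 -> value 600994 (3 byte(s))
  byte[6]=0x69 cont=0 payload=0x69=105: acc |= 105<<0 -> acc=105 shift=7 [end]
Varint 3: bytes[6:7] = 69 -> value 105 (1 byte(s))
  byte[7]=0xBB cont=1 payload=0x3B=59: acc |= 59<<0 -> acc=59 shift=7
  byte[8]=0x9A cont=1 payload=0x1A=26: acc |= 26<<7 -> acc=3387 shift=14
  byte[9]=0x24 cont=0 payload=0x24=36: acc |= 36<<14 -> acc=593211 shift=21 [end]
Varint 4: bytes[7:10] = BB 9A 24 -> value 593211 (3 byte(s))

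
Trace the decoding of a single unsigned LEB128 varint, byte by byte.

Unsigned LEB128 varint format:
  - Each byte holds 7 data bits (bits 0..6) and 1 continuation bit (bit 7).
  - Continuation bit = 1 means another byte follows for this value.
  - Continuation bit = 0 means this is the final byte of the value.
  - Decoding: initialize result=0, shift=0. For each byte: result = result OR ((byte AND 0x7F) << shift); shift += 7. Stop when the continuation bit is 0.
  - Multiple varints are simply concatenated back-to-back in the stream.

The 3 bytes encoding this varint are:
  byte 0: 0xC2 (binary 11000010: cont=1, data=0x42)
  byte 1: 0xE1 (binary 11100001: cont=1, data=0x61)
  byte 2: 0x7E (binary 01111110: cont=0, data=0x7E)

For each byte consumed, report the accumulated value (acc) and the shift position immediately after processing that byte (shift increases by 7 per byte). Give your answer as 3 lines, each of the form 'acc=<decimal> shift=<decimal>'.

Answer: acc=66 shift=7
acc=12482 shift=14
acc=2076866 shift=21

Derivation:
byte 0=0xC2: payload=0x42=66, contrib = 66<<0 = 66; acc -> 66, shift -> 7
byte 1=0xE1: payload=0x61=97, contrib = 97<<7 = 12416; acc -> 12482, shift -> 14
byte 2=0x7E: payload=0x7E=126, contrib = 126<<14 = 2064384; acc -> 2076866, shift -> 21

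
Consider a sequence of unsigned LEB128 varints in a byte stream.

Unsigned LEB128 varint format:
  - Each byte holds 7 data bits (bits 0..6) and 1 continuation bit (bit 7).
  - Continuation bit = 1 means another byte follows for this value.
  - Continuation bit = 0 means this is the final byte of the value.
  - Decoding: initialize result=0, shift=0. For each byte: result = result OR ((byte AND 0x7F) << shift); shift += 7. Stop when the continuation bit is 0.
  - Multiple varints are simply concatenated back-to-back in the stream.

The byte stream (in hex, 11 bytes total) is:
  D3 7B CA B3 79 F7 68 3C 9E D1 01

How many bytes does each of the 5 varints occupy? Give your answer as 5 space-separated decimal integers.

  byte[0]=0xD3 cont=1 payload=0x53=83: acc |= 83<<0 -> acc=83 shift=7
  byte[1]=0x7B cont=0 payload=0x7B=123: acc |= 123<<7 -> acc=15827 shift=14 [end]
Varint 1: bytes[0:2] = D3 7B -> value 15827 (2 byte(s))
  byte[2]=0xCA cont=1 payload=0x4A=74: acc |= 74<<0 -> acc=74 shift=7
  byte[3]=0xB3 cont=1 payload=0x33=51: acc |= 51<<7 -> acc=6602 shift=14
  byte[4]=0x79 cont=0 payload=0x79=121: acc |= 121<<14 -> acc=1989066 shift=21 [end]
Varint 2: bytes[2:5] = CA B3 79 -> value 1989066 (3 byte(s))
  byte[5]=0xF7 cont=1 payload=0x77=119: acc |= 119<<0 -> acc=119 shift=7
  byte[6]=0x68 cont=0 payload=0x68=104: acc |= 104<<7 -> acc=13431 shift=14 [end]
Varint 3: bytes[5:7] = F7 68 -> value 13431 (2 byte(s))
  byte[7]=0x3C cont=0 payload=0x3C=60: acc |= 60<<0 -> acc=60 shift=7 [end]
Varint 4: bytes[7:8] = 3C -> value 60 (1 byte(s))
  byte[8]=0x9E cont=1 payload=0x1E=30: acc |= 30<<0 -> acc=30 shift=7
  byte[9]=0xD1 cont=1 payload=0x51=81: acc |= 81<<7 -> acc=10398 shift=14
  byte[10]=0x01 cont=0 payload=0x01=1: acc |= 1<<14 -> acc=26782 shift=21 [end]
Varint 5: bytes[8:11] = 9E D1 01 -> value 26782 (3 byte(s))

Answer: 2 3 2 1 3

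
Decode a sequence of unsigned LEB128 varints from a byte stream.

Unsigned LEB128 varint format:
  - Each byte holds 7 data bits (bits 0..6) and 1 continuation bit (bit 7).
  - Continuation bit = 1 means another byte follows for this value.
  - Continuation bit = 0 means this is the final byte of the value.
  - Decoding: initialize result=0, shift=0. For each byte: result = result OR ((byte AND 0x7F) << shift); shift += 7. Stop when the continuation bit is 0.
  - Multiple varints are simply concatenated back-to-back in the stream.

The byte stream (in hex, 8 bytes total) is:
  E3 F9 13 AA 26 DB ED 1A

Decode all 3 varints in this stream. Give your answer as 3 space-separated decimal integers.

Answer: 326883 4906 440027

Derivation:
  byte[0]=0xE3 cont=1 payload=0x63=99: acc |= 99<<0 -> acc=99 shift=7
  byte[1]=0xF9 cont=1 payload=0x79=121: acc |= 121<<7 -> acc=15587 shift=14
  byte[2]=0x13 cont=0 payload=0x13=19: acc |= 19<<14 -> acc=326883 shift=21 [end]
Varint 1: bytes[0:3] = E3 F9 13 -> value 326883 (3 byte(s))
  byte[3]=0xAA cont=1 payload=0x2A=42: acc |= 42<<0 -> acc=42 shift=7
  byte[4]=0x26 cont=0 payload=0x26=38: acc |= 38<<7 -> acc=4906 shift=14 [end]
Varint 2: bytes[3:5] = AA 26 -> value 4906 (2 byte(s))
  byte[5]=0xDB cont=1 payload=0x5B=91: acc |= 91<<0 -> acc=91 shift=7
  byte[6]=0xED cont=1 payload=0x6D=109: acc |= 109<<7 -> acc=14043 shift=14
  byte[7]=0x1A cont=0 payload=0x1A=26: acc |= 26<<14 -> acc=440027 shift=21 [end]
Varint 3: bytes[5:8] = DB ED 1A -> value 440027 (3 byte(s))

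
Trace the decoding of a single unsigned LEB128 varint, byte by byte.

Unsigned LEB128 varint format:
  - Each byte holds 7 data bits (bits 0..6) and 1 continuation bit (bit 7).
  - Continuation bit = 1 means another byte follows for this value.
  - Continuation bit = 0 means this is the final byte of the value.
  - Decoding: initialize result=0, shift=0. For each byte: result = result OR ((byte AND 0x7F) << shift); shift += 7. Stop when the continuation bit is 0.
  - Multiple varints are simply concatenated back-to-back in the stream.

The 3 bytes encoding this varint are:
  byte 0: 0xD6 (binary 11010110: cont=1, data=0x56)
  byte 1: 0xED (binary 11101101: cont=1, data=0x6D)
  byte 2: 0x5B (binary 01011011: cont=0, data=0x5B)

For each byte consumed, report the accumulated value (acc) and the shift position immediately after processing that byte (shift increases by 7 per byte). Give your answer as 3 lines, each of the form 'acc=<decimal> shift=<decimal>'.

byte 0=0xD6: payload=0x56=86, contrib = 86<<0 = 86; acc -> 86, shift -> 7
byte 1=0xED: payload=0x6D=109, contrib = 109<<7 = 13952; acc -> 14038, shift -> 14
byte 2=0x5B: payload=0x5B=91, contrib = 91<<14 = 1490944; acc -> 1504982, shift -> 21

Answer: acc=86 shift=7
acc=14038 shift=14
acc=1504982 shift=21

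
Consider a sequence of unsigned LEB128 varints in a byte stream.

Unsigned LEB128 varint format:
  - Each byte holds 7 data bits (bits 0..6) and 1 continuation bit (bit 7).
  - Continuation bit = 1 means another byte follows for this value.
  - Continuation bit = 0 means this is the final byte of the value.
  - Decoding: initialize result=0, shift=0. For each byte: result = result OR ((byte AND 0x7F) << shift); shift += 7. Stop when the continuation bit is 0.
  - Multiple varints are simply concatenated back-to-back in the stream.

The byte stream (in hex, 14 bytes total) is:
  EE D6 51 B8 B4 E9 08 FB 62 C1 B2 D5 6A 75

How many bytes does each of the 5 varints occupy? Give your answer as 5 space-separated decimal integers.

  byte[0]=0xEE cont=1 payload=0x6E=110: acc |= 110<<0 -> acc=110 shift=7
  byte[1]=0xD6 cont=1 payload=0x56=86: acc |= 86<<7 -> acc=11118 shift=14
  byte[2]=0x51 cont=0 payload=0x51=81: acc |= 81<<14 -> acc=1338222 shift=21 [end]
Varint 1: bytes[0:3] = EE D6 51 -> value 1338222 (3 byte(s))
  byte[3]=0xB8 cont=1 payload=0x38=56: acc |= 56<<0 -> acc=56 shift=7
  byte[4]=0xB4 cont=1 payload=0x34=52: acc |= 52<<7 -> acc=6712 shift=14
  byte[5]=0xE9 cont=1 payload=0x69=105: acc |= 105<<14 -> acc=1727032 shift=21
  byte[6]=0x08 cont=0 payload=0x08=8: acc |= 8<<21 -> acc=18504248 shift=28 [end]
Varint 2: bytes[3:7] = B8 B4 E9 08 -> value 18504248 (4 byte(s))
  byte[7]=0xFB cont=1 payload=0x7B=123: acc |= 123<<0 -> acc=123 shift=7
  byte[8]=0x62 cont=0 payload=0x62=98: acc |= 98<<7 -> acc=12667 shift=14 [end]
Varint 3: bytes[7:9] = FB 62 -> value 12667 (2 byte(s))
  byte[9]=0xC1 cont=1 payload=0x41=65: acc |= 65<<0 -> acc=65 shift=7
  byte[10]=0xB2 cont=1 payload=0x32=50: acc |= 50<<7 -> acc=6465 shift=14
  byte[11]=0xD5 cont=1 payload=0x55=85: acc |= 85<<14 -> acc=1399105 shift=21
  byte[12]=0x6A cont=0 payload=0x6A=106: acc |= 106<<21 -> acc=223697217 shift=28 [end]
Varint 4: bytes[9:13] = C1 B2 D5 6A -> value 223697217 (4 byte(s))
  byte[13]=0x75 cont=0 payload=0x75=117: acc |= 117<<0 -> acc=117 shift=7 [end]
Varint 5: bytes[13:14] = 75 -> value 117 (1 byte(s))

Answer: 3 4 2 4 1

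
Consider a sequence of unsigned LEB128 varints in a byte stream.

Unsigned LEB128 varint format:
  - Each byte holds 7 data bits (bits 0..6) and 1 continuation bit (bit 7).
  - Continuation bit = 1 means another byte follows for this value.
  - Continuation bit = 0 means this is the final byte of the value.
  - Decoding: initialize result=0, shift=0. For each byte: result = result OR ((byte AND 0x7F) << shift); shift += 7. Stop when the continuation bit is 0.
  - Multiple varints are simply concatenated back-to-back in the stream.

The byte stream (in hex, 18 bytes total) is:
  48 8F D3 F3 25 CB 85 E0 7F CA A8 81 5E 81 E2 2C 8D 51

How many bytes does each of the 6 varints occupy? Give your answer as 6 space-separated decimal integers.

  byte[0]=0x48 cont=0 payload=0x48=72: acc |= 72<<0 -> acc=72 shift=7 [end]
Varint 1: bytes[0:1] = 48 -> value 72 (1 byte(s))
  byte[1]=0x8F cont=1 payload=0x0F=15: acc |= 15<<0 -> acc=15 shift=7
  byte[2]=0xD3 cont=1 payload=0x53=83: acc |= 83<<7 -> acc=10639 shift=14
  byte[3]=0xF3 cont=1 payload=0x73=115: acc |= 115<<14 -> acc=1894799 shift=21
  byte[4]=0x25 cont=0 payload=0x25=37: acc |= 37<<21 -> acc=79489423 shift=28 [end]
Varint 2: bytes[1:5] = 8F D3 F3 25 -> value 79489423 (4 byte(s))
  byte[5]=0xCB cont=1 payload=0x4B=75: acc |= 75<<0 -> acc=75 shift=7
  byte[6]=0x85 cont=1 payload=0x05=5: acc |= 5<<7 -> acc=715 shift=14
  byte[7]=0xE0 cont=1 payload=0x60=96: acc |= 96<<14 -> acc=1573579 shift=21
  byte[8]=0x7F cont=0 payload=0x7F=127: acc |= 127<<21 -> acc=267911883 shift=28 [end]
Varint 3: bytes[5:9] = CB 85 E0 7F -> value 267911883 (4 byte(s))
  byte[9]=0xCA cont=1 payload=0x4A=74: acc |= 74<<0 -> acc=74 shift=7
  byte[10]=0xA8 cont=1 payload=0x28=40: acc |= 40<<7 -> acc=5194 shift=14
  byte[11]=0x81 cont=1 payload=0x01=1: acc |= 1<<14 -> acc=21578 shift=21
  byte[12]=0x5E cont=0 payload=0x5E=94: acc |= 94<<21 -> acc=197153866 shift=28 [end]
Varint 4: bytes[9:13] = CA A8 81 5E -> value 197153866 (4 byte(s))
  byte[13]=0x81 cont=1 payload=0x01=1: acc |= 1<<0 -> acc=1 shift=7
  byte[14]=0xE2 cont=1 payload=0x62=98: acc |= 98<<7 -> acc=12545 shift=14
  byte[15]=0x2C cont=0 payload=0x2C=44: acc |= 44<<14 -> acc=733441 shift=21 [end]
Varint 5: bytes[13:16] = 81 E2 2C -> value 733441 (3 byte(s))
  byte[16]=0x8D cont=1 payload=0x0D=13: acc |= 13<<0 -> acc=13 shift=7
  byte[17]=0x51 cont=0 payload=0x51=81: acc |= 81<<7 -> acc=10381 shift=14 [end]
Varint 6: bytes[16:18] = 8D 51 -> value 10381 (2 byte(s))

Answer: 1 4 4 4 3 2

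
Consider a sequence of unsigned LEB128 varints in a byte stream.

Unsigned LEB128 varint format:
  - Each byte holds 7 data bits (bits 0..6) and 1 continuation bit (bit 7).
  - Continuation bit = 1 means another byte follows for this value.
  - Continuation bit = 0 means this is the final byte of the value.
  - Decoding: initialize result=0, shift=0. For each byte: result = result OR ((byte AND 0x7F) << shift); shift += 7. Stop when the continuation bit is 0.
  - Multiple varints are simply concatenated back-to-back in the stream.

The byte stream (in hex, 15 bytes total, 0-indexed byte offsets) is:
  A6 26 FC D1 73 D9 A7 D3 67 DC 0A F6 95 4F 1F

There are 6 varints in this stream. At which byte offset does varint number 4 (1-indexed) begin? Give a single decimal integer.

Answer: 9

Derivation:
  byte[0]=0xA6 cont=1 payload=0x26=38: acc |= 38<<0 -> acc=38 shift=7
  byte[1]=0x26 cont=0 payload=0x26=38: acc |= 38<<7 -> acc=4902 shift=14 [end]
Varint 1: bytes[0:2] = A6 26 -> value 4902 (2 byte(s))
  byte[2]=0xFC cont=1 payload=0x7C=124: acc |= 124<<0 -> acc=124 shift=7
  byte[3]=0xD1 cont=1 payload=0x51=81: acc |= 81<<7 -> acc=10492 shift=14
  byte[4]=0x73 cont=0 payload=0x73=115: acc |= 115<<14 -> acc=1894652 shift=21 [end]
Varint 2: bytes[2:5] = FC D1 73 -> value 1894652 (3 byte(s))
  byte[5]=0xD9 cont=1 payload=0x59=89: acc |= 89<<0 -> acc=89 shift=7
  byte[6]=0xA7 cont=1 payload=0x27=39: acc |= 39<<7 -> acc=5081 shift=14
  byte[7]=0xD3 cont=1 payload=0x53=83: acc |= 83<<14 -> acc=1364953 shift=21
  byte[8]=0x67 cont=0 payload=0x67=103: acc |= 103<<21 -> acc=217371609 shift=28 [end]
Varint 3: bytes[5:9] = D9 A7 D3 67 -> value 217371609 (4 byte(s))
  byte[9]=0xDC cont=1 payload=0x5C=92: acc |= 92<<0 -> acc=92 shift=7
  byte[10]=0x0A cont=0 payload=0x0A=10: acc |= 10<<7 -> acc=1372 shift=14 [end]
Varint 4: bytes[9:11] = DC 0A -> value 1372 (2 byte(s))
  byte[11]=0xF6 cont=1 payload=0x76=118: acc |= 118<<0 -> acc=118 shift=7
  byte[12]=0x95 cont=1 payload=0x15=21: acc |= 21<<7 -> acc=2806 shift=14
  byte[13]=0x4F cont=0 payload=0x4F=79: acc |= 79<<14 -> acc=1297142 shift=21 [end]
Varint 5: bytes[11:14] = F6 95 4F -> value 1297142 (3 byte(s))
  byte[14]=0x1F cont=0 payload=0x1F=31: acc |= 31<<0 -> acc=31 shift=7 [end]
Varint 6: bytes[14:15] = 1F -> value 31 (1 byte(s))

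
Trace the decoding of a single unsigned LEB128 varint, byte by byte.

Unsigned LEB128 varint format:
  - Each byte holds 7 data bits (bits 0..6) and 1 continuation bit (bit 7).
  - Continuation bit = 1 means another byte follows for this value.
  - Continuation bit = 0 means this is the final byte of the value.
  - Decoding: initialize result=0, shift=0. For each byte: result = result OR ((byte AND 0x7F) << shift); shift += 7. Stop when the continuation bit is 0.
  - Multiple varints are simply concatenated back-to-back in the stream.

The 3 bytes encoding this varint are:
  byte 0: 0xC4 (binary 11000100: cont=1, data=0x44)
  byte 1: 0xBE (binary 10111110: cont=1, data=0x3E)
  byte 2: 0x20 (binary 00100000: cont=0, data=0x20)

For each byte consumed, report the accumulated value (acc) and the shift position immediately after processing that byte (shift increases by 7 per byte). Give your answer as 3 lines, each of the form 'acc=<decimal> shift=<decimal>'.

Answer: acc=68 shift=7
acc=8004 shift=14
acc=532292 shift=21

Derivation:
byte 0=0xC4: payload=0x44=68, contrib = 68<<0 = 68; acc -> 68, shift -> 7
byte 1=0xBE: payload=0x3E=62, contrib = 62<<7 = 7936; acc -> 8004, shift -> 14
byte 2=0x20: payload=0x20=32, contrib = 32<<14 = 524288; acc -> 532292, shift -> 21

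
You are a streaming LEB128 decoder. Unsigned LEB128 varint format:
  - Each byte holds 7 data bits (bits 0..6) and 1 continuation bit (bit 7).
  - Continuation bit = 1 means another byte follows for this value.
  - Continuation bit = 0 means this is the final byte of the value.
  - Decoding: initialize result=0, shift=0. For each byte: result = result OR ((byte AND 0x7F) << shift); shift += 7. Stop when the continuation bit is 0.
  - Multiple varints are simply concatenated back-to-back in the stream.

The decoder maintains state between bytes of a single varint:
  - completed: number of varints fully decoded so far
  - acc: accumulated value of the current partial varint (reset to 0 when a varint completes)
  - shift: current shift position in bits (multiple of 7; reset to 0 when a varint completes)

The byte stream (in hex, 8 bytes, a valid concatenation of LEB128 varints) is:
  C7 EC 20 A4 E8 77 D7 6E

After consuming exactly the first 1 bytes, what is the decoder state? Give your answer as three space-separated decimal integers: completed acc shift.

byte[0]=0xC7 cont=1 payload=0x47: acc |= 71<<0 -> completed=0 acc=71 shift=7

Answer: 0 71 7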